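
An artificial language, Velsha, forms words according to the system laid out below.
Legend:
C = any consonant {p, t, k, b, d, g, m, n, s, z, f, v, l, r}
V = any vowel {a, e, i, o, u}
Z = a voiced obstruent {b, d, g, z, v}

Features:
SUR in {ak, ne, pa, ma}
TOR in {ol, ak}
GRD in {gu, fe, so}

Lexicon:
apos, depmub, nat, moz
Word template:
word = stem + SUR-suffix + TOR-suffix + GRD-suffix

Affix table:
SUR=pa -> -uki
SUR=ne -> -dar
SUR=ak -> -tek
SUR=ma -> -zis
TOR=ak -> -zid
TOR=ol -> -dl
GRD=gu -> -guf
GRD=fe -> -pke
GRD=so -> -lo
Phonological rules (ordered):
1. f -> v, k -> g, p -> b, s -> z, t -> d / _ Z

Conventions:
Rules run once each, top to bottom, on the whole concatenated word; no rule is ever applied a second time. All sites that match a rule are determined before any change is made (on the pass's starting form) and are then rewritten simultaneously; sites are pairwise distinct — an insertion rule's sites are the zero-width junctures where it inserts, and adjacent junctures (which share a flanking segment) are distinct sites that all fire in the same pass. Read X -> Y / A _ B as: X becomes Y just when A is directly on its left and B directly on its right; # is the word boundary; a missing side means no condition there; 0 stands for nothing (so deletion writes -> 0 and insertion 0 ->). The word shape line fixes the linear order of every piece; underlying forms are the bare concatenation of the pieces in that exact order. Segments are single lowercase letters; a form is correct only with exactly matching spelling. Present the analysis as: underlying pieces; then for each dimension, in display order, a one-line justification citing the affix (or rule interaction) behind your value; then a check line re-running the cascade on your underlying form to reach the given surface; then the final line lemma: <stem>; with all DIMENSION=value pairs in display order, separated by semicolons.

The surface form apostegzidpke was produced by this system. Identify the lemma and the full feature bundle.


underlying: apos-tek-zid-pke
SUR=ak - signalled by the affix -tek
TOR=ak - signalled by the affix -zid
GRD=fe - signalled by the affix -pke
check: apostekzidpke -> apostegzidpke
lemma: apos; SUR=ak; TOR=ak; GRD=fe


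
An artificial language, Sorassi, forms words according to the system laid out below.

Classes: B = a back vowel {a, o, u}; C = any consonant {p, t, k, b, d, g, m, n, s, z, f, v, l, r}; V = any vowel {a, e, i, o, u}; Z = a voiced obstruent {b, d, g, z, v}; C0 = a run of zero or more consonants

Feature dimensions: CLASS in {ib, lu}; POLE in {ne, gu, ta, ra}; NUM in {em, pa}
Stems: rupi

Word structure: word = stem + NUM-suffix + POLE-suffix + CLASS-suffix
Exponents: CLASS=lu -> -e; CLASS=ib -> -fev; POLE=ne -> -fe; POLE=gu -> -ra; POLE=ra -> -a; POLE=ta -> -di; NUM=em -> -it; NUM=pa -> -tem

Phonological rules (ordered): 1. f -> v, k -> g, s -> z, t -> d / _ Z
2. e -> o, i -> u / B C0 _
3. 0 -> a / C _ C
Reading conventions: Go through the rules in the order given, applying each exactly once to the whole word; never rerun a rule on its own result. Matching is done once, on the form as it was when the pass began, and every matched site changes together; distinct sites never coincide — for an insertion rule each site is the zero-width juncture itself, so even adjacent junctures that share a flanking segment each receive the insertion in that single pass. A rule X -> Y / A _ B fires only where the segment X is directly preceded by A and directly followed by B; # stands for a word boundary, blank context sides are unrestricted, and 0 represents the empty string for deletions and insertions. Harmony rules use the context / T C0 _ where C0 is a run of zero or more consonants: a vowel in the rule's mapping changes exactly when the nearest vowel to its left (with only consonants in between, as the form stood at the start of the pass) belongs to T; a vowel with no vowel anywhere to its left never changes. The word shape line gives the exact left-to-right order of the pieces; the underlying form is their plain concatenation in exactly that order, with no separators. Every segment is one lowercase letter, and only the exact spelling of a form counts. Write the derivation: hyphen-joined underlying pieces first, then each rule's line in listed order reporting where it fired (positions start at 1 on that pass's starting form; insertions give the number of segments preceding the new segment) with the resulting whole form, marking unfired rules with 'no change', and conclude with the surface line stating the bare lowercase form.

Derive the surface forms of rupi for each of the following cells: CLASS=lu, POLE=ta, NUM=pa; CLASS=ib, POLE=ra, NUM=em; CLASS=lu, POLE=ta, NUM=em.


cell CLASS=lu, POLE=ta, NUM=pa:
underlying: rupi-tem-di-e
1. f -> v, k -> g, s -> z, t -> d / _ Z: no change
2. e -> o, i -> u / B C0 _: fires at position(s) 4: ruputemdie
3. 0 -> a / C _ C: inserts after position(s) 7: ruputemadie
surface: ruputemadie

cell CLASS=ib, POLE=ra, NUM=em:
underlying: rupi-it-a-fev
1. f -> v, k -> g, s -> z, t -> d / _ Z: no change
2. e -> o, i -> u / B C0 _: fires at position(s) 4, 9: rupuitafov
3. 0 -> a / C _ C: no change
surface: rupuitafov

cell CLASS=lu, POLE=ta, NUM=em:
underlying: rupi-it-di-e
1. f -> v, k -> g, s -> z, t -> d / _ Z: fires at position(s) 6: rupiiddie
2. e -> o, i -> u / B C0 _: fires at position(s) 4: rupuiddie
3. 0 -> a / C _ C: inserts after position(s) 6: rupuidadie
surface: rupuidadie


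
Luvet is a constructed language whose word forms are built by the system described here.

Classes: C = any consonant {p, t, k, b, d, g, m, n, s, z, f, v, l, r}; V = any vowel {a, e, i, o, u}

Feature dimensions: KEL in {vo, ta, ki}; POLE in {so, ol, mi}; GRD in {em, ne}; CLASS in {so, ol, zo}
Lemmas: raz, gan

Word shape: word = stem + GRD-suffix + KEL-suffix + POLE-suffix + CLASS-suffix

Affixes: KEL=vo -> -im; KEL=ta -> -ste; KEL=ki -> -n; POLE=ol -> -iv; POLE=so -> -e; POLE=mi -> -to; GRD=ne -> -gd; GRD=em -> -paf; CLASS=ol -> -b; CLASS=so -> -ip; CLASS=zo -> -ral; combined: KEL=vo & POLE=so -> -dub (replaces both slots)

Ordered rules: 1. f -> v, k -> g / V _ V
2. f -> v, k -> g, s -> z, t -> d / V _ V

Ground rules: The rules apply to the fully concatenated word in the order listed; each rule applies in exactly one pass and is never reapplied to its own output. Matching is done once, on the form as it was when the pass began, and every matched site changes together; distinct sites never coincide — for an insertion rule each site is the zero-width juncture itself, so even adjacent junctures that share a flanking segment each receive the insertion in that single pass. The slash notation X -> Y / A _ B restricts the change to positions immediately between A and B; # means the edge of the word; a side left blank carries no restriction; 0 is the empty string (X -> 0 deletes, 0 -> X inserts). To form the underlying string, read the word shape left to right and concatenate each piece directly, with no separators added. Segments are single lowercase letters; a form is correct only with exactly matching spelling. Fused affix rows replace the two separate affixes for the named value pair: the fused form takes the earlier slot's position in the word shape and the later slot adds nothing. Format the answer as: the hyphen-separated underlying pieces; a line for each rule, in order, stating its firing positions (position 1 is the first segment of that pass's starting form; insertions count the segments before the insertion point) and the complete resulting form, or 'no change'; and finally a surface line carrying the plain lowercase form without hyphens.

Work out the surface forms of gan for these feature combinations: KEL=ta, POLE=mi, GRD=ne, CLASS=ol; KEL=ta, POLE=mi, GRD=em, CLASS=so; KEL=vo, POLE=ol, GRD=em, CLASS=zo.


cell KEL=ta, POLE=mi, GRD=ne, CLASS=ol:
underlying: gan-gd-ste-to-b
1. f -> v, k -> g / V _ V: no change
2. f -> v, k -> g, s -> z, t -> d / V _ V: fires at position(s) 9: gangdstedob
surface: gangdstedob

cell KEL=ta, POLE=mi, GRD=em, CLASS=so:
underlying: gan-paf-ste-to-ip
1. f -> v, k -> g / V _ V: no change
2. f -> v, k -> g, s -> z, t -> d / V _ V: fires at position(s) 10: ganpafstedoip
surface: ganpafstedoip

cell KEL=vo, POLE=ol, GRD=em, CLASS=zo:
underlying: gan-paf-im-iv-ral
1. f -> v, k -> g / V _ V: fires at position(s) 6: ganpavimivral
2. f -> v, k -> g, s -> z, t -> d / V _ V: no change
surface: ganpavimivral


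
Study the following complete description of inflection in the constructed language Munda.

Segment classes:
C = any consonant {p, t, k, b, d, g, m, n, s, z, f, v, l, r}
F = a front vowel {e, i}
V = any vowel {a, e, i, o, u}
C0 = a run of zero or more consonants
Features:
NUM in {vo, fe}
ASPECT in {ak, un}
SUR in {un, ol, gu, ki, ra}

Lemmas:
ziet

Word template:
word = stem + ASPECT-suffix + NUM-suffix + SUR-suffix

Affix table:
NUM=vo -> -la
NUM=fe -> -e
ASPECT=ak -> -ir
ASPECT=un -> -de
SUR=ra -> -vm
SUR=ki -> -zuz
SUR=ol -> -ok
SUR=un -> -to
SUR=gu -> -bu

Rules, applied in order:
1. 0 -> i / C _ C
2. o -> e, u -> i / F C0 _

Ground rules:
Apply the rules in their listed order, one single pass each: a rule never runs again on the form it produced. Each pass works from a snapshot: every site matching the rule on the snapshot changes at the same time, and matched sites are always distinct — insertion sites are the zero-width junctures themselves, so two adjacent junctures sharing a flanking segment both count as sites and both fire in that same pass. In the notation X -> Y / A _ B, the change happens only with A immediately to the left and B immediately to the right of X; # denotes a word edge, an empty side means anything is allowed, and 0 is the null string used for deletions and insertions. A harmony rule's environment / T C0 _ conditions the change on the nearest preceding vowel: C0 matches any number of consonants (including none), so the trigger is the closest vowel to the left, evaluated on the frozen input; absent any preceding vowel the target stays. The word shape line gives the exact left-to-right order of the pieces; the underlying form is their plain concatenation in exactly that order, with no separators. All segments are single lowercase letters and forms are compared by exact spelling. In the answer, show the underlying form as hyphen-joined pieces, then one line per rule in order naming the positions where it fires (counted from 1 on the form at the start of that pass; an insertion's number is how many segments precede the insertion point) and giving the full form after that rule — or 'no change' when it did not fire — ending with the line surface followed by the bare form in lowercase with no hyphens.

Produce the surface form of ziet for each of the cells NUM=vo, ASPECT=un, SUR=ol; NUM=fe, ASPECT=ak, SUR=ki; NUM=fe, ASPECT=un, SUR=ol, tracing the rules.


cell NUM=vo, ASPECT=un, SUR=ol:
underlying: ziet-de-la-ok
1. 0 -> i / C _ C: inserts after position(s) 4: zietidelaok
2. o -> e, u -> i / F C0 _: no change
surface: zietidelaok

cell NUM=fe, ASPECT=ak, SUR=ki:
underlying: ziet-ir-e-zuz
1. 0 -> i / C _ C: no change
2. o -> e, u -> i / F C0 _: fires at position(s) 9: zietireziz
surface: zietireziz

cell NUM=fe, ASPECT=un, SUR=ol:
underlying: ziet-de-e-ok
1. 0 -> i / C _ C: inserts after position(s) 4: zietideeok
2. o -> e, u -> i / F C0 _: fires at position(s) 9: zietideeek
surface: zietideeek


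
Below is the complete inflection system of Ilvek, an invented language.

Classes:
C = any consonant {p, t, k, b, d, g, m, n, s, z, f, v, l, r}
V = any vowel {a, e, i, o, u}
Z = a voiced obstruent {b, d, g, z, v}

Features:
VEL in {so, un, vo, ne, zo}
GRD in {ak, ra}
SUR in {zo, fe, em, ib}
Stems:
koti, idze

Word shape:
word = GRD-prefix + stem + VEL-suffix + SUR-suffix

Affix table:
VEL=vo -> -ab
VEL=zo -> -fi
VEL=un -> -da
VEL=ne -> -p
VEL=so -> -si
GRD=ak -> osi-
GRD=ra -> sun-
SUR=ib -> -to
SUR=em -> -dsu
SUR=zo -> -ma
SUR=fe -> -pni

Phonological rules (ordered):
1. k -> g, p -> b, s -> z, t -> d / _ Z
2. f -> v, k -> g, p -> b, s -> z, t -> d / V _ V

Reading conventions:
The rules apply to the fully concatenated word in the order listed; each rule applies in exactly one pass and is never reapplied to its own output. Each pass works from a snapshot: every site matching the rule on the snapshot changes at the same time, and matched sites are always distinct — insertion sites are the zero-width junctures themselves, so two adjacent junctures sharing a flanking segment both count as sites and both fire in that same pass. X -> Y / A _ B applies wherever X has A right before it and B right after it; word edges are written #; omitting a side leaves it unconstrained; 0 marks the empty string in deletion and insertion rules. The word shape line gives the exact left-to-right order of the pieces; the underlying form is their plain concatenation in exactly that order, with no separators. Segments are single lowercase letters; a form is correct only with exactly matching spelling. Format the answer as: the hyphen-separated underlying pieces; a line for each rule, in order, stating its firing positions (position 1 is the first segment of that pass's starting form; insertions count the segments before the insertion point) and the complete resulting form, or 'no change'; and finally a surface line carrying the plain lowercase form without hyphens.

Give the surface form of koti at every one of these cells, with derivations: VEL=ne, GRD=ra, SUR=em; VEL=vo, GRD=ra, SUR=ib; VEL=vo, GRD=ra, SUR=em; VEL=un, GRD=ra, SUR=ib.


cell VEL=ne, GRD=ra, SUR=em:
underlying: sun-koti-p-dsu
1. k -> g, p -> b, s -> z, t -> d / _ Z: fires at position(s) 8: sunkotibdsu
2. f -> v, k -> g, p -> b, s -> z, t -> d / V _ V: fires at position(s) 6: sunkodibdsu
surface: sunkodibdsu

cell VEL=vo, GRD=ra, SUR=ib:
underlying: sun-koti-ab-to
1. k -> g, p -> b, s -> z, t -> d / _ Z: no change
2. f -> v, k -> g, p -> b, s -> z, t -> d / V _ V: fires at position(s) 6: sunkodiabto
surface: sunkodiabto

cell VEL=vo, GRD=ra, SUR=em:
underlying: sun-koti-ab-dsu
1. k -> g, p -> b, s -> z, t -> d / _ Z: no change
2. f -> v, k -> g, p -> b, s -> z, t -> d / V _ V: fires at position(s) 6: sunkodiabdsu
surface: sunkodiabdsu

cell VEL=un, GRD=ra, SUR=ib:
underlying: sun-koti-da-to
1. k -> g, p -> b, s -> z, t -> d / _ Z: no change
2. f -> v, k -> g, p -> b, s -> z, t -> d / V _ V: fires at position(s) 6, 10: sunkodidado
surface: sunkodidado


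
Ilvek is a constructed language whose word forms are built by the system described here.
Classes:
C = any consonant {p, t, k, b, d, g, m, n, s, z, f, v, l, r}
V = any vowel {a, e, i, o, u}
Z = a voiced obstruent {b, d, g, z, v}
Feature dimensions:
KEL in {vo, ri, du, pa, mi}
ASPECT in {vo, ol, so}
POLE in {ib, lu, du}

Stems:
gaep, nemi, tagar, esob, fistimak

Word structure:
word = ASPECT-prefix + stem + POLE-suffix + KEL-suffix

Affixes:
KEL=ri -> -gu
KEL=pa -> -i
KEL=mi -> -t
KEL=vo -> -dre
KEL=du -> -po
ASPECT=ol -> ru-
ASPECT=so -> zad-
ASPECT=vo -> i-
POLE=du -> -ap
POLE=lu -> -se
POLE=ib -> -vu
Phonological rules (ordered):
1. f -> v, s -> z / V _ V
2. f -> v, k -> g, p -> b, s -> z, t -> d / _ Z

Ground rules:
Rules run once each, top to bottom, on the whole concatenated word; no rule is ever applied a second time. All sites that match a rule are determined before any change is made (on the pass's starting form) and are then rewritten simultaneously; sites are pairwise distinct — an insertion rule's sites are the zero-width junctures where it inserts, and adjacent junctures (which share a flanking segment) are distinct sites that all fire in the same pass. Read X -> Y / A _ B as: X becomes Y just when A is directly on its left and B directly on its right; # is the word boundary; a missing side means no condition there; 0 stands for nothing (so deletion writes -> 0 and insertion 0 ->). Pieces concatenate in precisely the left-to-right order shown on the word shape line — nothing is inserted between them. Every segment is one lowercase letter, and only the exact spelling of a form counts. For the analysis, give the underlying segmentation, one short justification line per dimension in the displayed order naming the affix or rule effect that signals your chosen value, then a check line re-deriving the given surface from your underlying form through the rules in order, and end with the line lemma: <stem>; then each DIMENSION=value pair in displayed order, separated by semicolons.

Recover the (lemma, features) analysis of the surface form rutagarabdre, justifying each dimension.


underlying: ru-tagar-ap-dre
KEL=vo - signalled by the affix -dre
ASPECT=ol - signalled by the affix ru-
POLE=du - signalled by the affix -ap
check: rutagarapdre -> rutagarapdre -> rutagarabdre
lemma: tagar; KEL=vo; ASPECT=ol; POLE=du


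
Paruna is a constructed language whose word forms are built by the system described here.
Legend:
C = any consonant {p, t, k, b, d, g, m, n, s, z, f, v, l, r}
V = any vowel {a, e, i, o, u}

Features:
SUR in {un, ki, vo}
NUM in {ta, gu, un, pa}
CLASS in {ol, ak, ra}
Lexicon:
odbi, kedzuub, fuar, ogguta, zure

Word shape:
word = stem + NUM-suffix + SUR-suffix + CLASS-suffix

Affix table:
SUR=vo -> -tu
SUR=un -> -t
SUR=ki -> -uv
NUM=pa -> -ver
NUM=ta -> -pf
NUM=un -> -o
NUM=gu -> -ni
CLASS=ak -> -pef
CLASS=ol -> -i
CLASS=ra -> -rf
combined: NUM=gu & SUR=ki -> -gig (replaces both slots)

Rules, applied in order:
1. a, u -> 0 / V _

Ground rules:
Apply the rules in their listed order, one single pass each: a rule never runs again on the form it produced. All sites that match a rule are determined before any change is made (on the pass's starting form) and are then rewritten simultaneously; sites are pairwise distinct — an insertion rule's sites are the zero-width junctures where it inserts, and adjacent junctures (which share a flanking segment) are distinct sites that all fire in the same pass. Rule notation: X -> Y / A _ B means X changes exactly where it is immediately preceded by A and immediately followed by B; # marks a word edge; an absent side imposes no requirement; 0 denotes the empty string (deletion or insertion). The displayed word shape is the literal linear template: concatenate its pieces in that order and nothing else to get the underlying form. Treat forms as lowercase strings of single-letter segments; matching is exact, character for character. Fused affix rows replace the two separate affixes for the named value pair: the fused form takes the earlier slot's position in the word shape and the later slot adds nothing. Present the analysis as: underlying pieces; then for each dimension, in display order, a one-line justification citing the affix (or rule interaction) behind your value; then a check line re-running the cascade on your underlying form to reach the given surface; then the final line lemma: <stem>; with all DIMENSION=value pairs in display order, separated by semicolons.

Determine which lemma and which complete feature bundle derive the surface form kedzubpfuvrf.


underlying: kedzuub-pf-uv-rf
SUR=ki - signalled by the affix -uv
NUM=ta - signalled by the affix -pf
CLASS=ra - signalled by the affix -rf
check: kedzuubpfuvrf -> kedzubpfuvrf
lemma: kedzuub; SUR=ki; NUM=ta; CLASS=ra


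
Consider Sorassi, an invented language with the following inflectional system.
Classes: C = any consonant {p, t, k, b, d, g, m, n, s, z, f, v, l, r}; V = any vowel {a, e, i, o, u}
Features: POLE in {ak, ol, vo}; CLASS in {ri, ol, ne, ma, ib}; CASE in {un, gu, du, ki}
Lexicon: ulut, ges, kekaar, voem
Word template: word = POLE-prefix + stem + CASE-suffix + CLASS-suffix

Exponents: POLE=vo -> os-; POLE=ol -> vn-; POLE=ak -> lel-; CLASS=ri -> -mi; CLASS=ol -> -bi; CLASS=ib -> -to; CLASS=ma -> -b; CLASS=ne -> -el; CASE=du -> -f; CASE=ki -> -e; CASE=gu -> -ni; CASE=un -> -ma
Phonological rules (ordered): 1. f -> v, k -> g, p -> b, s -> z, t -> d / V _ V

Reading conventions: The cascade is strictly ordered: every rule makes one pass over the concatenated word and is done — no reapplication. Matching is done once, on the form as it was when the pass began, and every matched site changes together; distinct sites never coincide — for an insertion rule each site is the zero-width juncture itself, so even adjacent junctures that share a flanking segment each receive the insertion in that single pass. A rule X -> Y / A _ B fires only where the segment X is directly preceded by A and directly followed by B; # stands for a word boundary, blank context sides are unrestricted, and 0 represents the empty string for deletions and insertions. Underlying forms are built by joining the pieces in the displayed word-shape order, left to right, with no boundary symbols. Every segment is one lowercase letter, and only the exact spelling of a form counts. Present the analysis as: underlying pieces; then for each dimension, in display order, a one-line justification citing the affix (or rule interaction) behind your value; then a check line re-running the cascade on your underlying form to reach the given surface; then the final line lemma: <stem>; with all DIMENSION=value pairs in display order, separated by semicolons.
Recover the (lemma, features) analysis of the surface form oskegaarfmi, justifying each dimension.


underlying: os-kekaar-f-mi
POLE=vo - signalled by the affix os-
CLASS=ri - signalled by the affix -mi
CASE=du - signalled by the affix -f
check: oskekaarfmi -> oskegaarfmi
lemma: kekaar; POLE=vo; CLASS=ri; CASE=du


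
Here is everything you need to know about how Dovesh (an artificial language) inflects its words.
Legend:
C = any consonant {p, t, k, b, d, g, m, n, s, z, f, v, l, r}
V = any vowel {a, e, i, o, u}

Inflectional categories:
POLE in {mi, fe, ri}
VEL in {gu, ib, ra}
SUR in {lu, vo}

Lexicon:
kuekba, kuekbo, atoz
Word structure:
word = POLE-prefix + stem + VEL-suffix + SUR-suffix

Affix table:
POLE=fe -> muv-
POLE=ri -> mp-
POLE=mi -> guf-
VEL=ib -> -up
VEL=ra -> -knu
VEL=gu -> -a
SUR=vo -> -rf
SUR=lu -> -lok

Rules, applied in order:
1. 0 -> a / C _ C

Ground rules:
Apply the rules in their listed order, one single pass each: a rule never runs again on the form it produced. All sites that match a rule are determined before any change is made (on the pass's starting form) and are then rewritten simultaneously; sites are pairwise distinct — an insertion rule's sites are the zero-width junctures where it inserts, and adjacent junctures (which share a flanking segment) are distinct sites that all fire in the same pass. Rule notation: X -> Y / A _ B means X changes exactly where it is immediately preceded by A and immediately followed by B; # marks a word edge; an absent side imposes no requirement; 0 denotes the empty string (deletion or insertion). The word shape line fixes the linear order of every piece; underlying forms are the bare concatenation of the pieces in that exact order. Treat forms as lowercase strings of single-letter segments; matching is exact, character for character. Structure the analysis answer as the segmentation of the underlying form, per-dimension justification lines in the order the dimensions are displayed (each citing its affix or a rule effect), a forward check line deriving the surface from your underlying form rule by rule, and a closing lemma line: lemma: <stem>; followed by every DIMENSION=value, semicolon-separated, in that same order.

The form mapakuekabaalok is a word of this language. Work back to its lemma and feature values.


underlying: mp-kuekba-a-lok
POLE=ri - signalled by the affix mp-
VEL=gu - signalled by the affix -a
SUR=lu - signalled by the affix -lok
check: mpkuekbaalok -> mapakuekabaalok
lemma: kuekba; POLE=ri; VEL=gu; SUR=lu


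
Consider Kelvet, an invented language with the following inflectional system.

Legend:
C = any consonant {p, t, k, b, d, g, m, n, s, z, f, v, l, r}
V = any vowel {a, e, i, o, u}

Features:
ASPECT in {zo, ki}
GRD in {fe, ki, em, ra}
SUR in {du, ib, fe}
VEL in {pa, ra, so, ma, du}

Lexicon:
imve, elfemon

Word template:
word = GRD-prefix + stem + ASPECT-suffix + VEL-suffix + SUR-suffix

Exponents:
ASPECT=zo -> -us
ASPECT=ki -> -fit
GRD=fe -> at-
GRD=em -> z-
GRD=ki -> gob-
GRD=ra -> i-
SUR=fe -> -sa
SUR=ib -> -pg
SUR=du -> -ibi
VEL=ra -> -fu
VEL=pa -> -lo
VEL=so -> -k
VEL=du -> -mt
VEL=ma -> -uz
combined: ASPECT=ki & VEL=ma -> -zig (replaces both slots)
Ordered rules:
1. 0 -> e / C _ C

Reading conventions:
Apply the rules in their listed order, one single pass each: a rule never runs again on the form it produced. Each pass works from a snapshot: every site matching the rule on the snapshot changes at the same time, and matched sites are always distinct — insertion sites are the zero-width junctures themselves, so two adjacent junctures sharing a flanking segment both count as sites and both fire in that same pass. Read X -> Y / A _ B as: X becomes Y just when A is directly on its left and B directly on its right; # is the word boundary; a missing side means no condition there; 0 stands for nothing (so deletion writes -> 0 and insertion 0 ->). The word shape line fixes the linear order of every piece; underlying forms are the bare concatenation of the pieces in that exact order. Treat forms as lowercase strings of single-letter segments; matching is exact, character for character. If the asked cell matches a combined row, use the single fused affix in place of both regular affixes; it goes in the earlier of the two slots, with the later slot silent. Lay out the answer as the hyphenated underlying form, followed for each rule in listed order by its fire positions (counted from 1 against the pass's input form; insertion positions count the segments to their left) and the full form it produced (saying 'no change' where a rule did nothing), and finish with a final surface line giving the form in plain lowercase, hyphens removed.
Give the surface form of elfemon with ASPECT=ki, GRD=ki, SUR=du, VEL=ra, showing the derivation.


underlying: gob-elfemon-fit-fu-ibi
1. 0 -> e / C _ C: inserts after position(s) 5, 10, 13: gobelefemonefitefuibi
surface: gobelefemonefitefuibi


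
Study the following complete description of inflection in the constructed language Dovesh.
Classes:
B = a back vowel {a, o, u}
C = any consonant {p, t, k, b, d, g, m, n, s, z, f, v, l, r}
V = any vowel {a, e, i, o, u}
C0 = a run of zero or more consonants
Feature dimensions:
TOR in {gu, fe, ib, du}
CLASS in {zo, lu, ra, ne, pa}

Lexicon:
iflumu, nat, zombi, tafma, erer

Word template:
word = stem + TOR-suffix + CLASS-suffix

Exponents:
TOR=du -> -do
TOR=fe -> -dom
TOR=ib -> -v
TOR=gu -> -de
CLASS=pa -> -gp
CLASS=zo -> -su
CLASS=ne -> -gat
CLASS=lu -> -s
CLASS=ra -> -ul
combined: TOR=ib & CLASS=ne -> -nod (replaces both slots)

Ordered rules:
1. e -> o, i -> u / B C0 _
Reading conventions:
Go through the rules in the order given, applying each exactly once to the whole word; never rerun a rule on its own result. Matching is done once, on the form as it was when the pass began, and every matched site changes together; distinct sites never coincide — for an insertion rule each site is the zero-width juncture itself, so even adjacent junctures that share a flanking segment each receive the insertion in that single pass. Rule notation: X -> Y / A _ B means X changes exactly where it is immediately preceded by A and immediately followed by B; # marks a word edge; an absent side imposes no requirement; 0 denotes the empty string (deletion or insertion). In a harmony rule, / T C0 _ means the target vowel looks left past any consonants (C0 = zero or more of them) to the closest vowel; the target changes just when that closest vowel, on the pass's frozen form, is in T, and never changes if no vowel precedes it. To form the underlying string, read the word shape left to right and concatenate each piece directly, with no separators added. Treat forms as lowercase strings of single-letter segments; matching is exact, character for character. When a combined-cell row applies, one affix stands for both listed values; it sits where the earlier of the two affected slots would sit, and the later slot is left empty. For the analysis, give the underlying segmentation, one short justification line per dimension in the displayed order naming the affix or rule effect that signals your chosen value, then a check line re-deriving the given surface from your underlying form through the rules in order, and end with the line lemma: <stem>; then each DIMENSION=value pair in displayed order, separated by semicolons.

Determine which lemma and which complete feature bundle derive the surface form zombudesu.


underlying: zombi-de-su
TOR=gu - signalled by the affix -de
CLASS=zo - signalled by the affix -su
check: zombidesu -> zombudesu
lemma: zombi; TOR=gu; CLASS=zo


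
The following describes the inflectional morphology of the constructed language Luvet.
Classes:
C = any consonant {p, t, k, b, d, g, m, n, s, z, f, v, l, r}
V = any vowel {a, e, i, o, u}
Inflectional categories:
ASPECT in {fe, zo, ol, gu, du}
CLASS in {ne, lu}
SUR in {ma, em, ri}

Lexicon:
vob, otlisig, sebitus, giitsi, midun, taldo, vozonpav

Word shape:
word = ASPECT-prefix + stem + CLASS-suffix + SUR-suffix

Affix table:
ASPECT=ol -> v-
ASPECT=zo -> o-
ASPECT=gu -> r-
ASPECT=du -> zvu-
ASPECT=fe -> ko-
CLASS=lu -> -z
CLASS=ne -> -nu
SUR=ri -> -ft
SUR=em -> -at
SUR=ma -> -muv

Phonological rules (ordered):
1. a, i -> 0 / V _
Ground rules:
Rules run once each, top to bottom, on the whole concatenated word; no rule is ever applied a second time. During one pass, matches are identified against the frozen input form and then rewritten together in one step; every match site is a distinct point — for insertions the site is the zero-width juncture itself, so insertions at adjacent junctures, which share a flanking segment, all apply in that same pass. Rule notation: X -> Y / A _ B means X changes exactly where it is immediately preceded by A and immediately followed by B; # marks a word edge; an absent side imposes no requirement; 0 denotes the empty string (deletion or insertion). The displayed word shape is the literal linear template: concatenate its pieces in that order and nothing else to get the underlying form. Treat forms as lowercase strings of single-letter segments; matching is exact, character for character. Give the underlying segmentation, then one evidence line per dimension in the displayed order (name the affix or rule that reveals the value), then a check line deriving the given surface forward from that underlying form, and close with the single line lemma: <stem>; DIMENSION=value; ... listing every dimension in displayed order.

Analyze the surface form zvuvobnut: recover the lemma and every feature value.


underlying: zvu-vob-nu-at
ASPECT=du - signalled by the affix zvu-
CLASS=ne - signalled by the affix -nu
SUR=em - signalled by the affix -at
check: zvuvobnuat -> zvuvobnut
lemma: vob; ASPECT=du; CLASS=ne; SUR=em


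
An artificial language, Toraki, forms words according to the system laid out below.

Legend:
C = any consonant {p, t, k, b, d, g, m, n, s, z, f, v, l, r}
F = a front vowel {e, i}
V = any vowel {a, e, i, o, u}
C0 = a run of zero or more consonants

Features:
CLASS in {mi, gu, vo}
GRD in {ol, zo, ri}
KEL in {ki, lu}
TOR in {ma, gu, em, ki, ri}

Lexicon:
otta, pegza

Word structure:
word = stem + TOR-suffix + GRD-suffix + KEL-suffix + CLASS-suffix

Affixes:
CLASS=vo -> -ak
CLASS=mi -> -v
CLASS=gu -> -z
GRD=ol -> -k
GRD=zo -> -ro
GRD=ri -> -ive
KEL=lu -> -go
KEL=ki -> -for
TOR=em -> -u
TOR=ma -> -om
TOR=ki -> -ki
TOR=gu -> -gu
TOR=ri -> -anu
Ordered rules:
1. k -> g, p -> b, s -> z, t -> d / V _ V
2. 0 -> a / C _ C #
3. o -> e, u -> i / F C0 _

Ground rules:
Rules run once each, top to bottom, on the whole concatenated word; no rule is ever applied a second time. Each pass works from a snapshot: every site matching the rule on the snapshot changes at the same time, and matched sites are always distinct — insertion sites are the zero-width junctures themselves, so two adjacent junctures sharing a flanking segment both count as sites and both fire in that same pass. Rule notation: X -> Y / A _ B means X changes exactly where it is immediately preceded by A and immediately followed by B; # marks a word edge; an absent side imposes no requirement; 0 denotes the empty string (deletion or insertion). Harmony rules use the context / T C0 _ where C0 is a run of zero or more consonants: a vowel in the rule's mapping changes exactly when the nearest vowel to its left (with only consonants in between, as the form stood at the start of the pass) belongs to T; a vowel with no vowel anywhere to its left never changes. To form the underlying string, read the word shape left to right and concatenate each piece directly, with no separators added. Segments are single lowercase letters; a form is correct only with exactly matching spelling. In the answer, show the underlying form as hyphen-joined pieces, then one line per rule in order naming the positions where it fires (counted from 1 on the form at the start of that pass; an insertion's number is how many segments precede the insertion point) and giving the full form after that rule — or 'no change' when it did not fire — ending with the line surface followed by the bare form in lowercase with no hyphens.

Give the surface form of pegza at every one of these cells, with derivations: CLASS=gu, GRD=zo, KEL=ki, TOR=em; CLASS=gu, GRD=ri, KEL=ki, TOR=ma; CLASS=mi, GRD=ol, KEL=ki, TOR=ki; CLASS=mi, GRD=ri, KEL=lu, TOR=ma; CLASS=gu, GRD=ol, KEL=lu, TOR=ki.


cell CLASS=gu, GRD=zo, KEL=ki, TOR=em:
underlying: pegza-u-ro-for-z
1. k -> g, p -> b, s -> z, t -> d / V _ V: no change
2. 0 -> a / C _ C #: inserts after position(s) 11: pegzauroforaz
3. o -> e, u -> i / F C0 _: no change
surface: pegzauroforaz

cell CLASS=gu, GRD=ri, KEL=ki, TOR=ma:
underlying: pegza-om-ive-for-z
1. k -> g, p -> b, s -> z, t -> d / V _ V: no change
2. 0 -> a / C _ C #: inserts after position(s) 13: pegzaomiveforaz
3. o -> e, u -> i / F C0 _: fires at position(s) 12: pegzaomiveferaz
surface: pegzaomiveferaz

cell CLASS=mi, GRD=ol, KEL=ki, TOR=ki:
underlying: pegza-ki-k-for-v
1. k -> g, p -> b, s -> z, t -> d / V _ V: fires at position(s) 6: pegzagikforv
2. 0 -> a / C _ C #: inserts after position(s) 11: pegzagikforav
3. o -> e, u -> i / F C0 _: fires at position(s) 10: pegzagikferav
surface: pegzagikferav

cell CLASS=mi, GRD=ri, KEL=lu, TOR=ma:
underlying: pegza-om-ive-go-v
1. k -> g, p -> b, s -> z, t -> d / V _ V: no change
2. 0 -> a / C _ C #: no change
3. o -> e, u -> i / F C0 _: fires at position(s) 12: pegzaomivegev
surface: pegzaomivegev

cell CLASS=gu, GRD=ol, KEL=lu, TOR=ki:
underlying: pegza-ki-k-go-z
1. k -> g, p -> b, s -> z, t -> d / V _ V: fires at position(s) 6: pegzagikgoz
2. 0 -> a / C _ C #: no change
3. o -> e, u -> i / F C0 _: fires at position(s) 10: pegzagikgez
surface: pegzagikgez


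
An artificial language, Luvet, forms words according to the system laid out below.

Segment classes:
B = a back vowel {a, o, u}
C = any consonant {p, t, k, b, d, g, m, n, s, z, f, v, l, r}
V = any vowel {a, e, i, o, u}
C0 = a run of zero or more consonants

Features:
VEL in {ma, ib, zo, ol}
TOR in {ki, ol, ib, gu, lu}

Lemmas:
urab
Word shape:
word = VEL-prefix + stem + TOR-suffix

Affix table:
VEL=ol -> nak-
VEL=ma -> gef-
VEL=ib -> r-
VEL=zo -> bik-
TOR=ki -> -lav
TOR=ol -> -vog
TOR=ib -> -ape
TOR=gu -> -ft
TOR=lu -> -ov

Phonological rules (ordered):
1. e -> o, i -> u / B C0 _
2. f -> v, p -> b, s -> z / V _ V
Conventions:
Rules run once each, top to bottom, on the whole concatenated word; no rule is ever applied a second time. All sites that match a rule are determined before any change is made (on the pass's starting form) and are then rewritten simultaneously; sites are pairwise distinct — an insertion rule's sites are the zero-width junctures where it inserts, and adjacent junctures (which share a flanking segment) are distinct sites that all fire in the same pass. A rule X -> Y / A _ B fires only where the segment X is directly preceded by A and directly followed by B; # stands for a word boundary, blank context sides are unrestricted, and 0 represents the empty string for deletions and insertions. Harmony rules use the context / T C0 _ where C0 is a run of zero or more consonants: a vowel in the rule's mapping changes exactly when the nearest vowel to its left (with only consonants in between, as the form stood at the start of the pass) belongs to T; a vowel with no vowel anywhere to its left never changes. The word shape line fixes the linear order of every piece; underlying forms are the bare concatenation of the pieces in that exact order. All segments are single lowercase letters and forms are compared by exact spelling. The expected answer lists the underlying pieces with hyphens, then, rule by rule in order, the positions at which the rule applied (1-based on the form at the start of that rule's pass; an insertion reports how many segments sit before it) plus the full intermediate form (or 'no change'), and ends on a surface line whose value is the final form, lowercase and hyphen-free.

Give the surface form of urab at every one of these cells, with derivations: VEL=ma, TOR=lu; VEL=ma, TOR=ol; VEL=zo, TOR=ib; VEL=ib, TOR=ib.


cell VEL=ma, TOR=lu:
underlying: gef-urab-ov
1. e -> o, i -> u / B C0 _: no change
2. f -> v, p -> b, s -> z / V _ V: fires at position(s) 3: gevurabov
surface: gevurabov

cell VEL=ma, TOR=ol:
underlying: gef-urab-vog
1. e -> o, i -> u / B C0 _: no change
2. f -> v, p -> b, s -> z / V _ V: fires at position(s) 3: gevurabvog
surface: gevurabvog

cell VEL=zo, TOR=ib:
underlying: bik-urab-ape
1. e -> o, i -> u / B C0 _: fires at position(s) 10: bikurabapo
2. f -> v, p -> b, s -> z / V _ V: fires at position(s) 9: bikurababo
surface: bikurababo

cell VEL=ib, TOR=ib:
underlying: r-urab-ape
1. e -> o, i -> u / B C0 _: fires at position(s) 8: rurabapo
2. f -> v, p -> b, s -> z / V _ V: fires at position(s) 7: rurababo
surface: rurababo


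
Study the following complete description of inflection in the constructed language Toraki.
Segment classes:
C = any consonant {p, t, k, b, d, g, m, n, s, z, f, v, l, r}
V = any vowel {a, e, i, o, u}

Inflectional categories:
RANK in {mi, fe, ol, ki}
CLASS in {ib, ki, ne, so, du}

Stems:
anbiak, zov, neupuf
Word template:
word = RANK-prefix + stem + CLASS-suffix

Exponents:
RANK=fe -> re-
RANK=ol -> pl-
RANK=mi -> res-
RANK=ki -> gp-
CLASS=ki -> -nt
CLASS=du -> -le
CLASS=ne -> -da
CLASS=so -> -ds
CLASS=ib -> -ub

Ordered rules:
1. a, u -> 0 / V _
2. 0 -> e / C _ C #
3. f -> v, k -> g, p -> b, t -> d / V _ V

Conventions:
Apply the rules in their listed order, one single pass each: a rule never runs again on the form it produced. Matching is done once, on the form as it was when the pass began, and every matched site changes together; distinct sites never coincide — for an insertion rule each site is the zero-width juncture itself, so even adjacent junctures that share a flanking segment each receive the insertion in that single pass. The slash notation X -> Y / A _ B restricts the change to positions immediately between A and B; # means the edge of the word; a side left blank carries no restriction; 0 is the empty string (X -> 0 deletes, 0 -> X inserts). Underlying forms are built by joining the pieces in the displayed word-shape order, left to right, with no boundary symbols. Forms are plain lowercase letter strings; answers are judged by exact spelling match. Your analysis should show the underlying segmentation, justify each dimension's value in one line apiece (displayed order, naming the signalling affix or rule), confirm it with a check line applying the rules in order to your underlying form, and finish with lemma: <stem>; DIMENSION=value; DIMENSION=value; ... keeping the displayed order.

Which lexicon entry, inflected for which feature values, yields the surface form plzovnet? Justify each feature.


underlying: pl-zov-nt
RANK=ol - signalled by the affix pl-
CLASS=ki - signalled by the affix -nt
check: plzovnt -> plzovnt -> plzovnet -> plzovnet
lemma: zov; RANK=ol; CLASS=ki


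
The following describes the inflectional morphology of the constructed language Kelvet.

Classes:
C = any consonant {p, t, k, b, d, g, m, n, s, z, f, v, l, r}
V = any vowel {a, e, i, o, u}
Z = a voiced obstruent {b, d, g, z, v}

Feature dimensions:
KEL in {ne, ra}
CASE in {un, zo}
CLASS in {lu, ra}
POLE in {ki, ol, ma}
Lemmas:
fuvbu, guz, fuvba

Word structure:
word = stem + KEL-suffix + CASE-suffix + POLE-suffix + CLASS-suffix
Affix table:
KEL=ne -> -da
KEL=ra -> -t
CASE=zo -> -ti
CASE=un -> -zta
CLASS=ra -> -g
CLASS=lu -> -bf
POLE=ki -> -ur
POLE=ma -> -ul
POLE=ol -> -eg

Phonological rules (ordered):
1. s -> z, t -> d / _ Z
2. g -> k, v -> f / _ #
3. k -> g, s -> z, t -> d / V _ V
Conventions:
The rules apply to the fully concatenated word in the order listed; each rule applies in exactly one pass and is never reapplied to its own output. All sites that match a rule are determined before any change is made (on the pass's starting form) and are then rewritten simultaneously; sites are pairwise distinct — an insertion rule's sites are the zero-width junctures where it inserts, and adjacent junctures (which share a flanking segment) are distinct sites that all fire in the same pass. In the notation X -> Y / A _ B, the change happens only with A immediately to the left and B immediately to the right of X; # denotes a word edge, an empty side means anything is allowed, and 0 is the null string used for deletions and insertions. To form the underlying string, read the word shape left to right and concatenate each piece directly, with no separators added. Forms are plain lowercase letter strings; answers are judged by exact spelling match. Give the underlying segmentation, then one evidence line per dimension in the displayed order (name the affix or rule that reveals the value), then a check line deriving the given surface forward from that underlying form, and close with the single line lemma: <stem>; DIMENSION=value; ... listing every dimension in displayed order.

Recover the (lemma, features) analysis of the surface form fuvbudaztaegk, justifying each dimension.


underlying: fuvbu-da-zta-eg-g
KEL=ne - signalled by the affix -da
CASE=un - signalled by the affix -zta
CLASS=ra - signalled by the affix -g
POLE=ol - signalled by the affix -eg
check: fuvbudaztaegg -> fuvbudaztaegg -> fuvbudaztaegk -> fuvbudaztaegk
lemma: fuvbu; KEL=ne; CASE=un; CLASS=ra; POLE=ol
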